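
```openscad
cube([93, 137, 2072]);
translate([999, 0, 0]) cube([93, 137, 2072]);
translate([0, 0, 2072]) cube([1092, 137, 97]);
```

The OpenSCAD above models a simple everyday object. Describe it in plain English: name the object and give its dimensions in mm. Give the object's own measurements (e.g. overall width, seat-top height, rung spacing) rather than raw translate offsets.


A door frame. The clear opening is 906 mm wide and 2072 mm high. Two 93 mm wide jambs, 137 mm deep, stand either side of the opening from the floor to the top of the opening. A 97 mm thick head sits across the top of both jambs, spanning the full outside width of the frame.


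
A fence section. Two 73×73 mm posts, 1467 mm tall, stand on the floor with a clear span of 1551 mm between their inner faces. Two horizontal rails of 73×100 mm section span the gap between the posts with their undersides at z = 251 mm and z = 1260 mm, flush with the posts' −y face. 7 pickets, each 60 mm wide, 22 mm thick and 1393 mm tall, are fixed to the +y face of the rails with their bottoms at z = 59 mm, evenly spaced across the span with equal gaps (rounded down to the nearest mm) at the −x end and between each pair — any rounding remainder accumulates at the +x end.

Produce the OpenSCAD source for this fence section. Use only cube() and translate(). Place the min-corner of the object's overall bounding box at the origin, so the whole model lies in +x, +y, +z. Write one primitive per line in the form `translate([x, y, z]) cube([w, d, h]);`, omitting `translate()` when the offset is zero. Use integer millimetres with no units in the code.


cube([73, 73, 1467]);
translate([1624, 0, 0]) cube([73, 73, 1467]);
translate([73, 0, 251]) cube([1551, 73, 100]);
translate([73, 0, 1260]) cube([1551, 73, 100]);
translate([214, 73, 59]) cube([60, 22, 1393]);
translate([415, 73, 59]) cube([60, 22, 1393]);
translate([616, 73, 59]) cube([60, 22, 1393]);
translate([817, 73, 59]) cube([60, 22, 1393]);
translate([1018, 73, 59]) cube([60, 22, 1393]);
translate([1219, 73, 59]) cube([60, 22, 1393]);
translate([1420, 73, 59]) cube([60, 22, 1393]);


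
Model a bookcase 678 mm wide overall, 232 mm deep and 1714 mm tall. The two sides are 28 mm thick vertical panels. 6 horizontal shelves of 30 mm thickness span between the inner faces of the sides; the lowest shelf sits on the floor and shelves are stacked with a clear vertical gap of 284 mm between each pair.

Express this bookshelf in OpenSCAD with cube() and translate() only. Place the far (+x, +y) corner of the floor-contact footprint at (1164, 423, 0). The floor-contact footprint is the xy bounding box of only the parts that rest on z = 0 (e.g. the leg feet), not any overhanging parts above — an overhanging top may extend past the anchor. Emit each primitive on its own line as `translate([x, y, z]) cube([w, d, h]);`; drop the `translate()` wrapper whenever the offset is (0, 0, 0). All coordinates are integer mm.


translate([486, 191, 0]) cube([28, 232, 1714]);
translate([1136, 191, 0]) cube([28, 232, 1714]);
translate([514, 191, 0]) cube([622, 232, 30]);
translate([514, 191, 314]) cube([622, 232, 30]);
translate([514, 191, 628]) cube([622, 232, 30]);
translate([514, 191, 942]) cube([622, 232, 30]);
translate([514, 191, 1256]) cube([622, 232, 30]);
translate([514, 191, 1570]) cube([622, 232, 30]);


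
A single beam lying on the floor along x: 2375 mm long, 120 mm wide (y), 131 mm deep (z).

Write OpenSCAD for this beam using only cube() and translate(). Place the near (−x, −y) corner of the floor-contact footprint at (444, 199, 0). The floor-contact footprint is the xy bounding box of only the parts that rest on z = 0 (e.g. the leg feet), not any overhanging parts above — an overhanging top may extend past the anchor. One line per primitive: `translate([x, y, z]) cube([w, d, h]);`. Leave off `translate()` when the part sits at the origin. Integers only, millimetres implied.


translate([444, 199, 0]) cube([2375, 120, 131]);


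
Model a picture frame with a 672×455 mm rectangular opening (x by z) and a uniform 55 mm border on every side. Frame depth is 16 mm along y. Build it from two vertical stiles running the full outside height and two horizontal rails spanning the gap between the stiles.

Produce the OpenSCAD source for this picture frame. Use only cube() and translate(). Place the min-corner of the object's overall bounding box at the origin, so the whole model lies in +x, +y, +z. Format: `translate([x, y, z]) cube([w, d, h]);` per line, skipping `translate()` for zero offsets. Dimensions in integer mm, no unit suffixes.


cube([55, 16, 565]);
translate([727, 0, 0]) cube([55, 16, 565]);
translate([55, 0, 0]) cube([672, 16, 55]);
translate([55, 0, 510]) cube([672, 16, 55]);


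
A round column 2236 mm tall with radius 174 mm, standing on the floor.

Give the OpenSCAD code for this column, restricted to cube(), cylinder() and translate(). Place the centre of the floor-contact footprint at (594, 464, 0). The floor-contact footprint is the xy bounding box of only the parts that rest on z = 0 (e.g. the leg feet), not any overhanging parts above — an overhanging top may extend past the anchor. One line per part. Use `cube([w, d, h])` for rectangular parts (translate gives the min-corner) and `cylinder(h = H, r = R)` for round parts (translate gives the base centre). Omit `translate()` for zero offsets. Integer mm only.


translate([594, 464, 0]) cylinder(h = 2236, r = 174);


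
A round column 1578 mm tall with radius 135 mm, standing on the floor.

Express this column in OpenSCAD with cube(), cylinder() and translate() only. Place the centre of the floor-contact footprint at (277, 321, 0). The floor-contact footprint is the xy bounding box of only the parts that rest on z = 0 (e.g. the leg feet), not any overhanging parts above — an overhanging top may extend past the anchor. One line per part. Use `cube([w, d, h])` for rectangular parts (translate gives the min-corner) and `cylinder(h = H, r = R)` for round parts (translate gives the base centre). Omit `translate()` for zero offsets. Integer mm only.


translate([277, 321, 0]) cylinder(h = 1578, r = 135);


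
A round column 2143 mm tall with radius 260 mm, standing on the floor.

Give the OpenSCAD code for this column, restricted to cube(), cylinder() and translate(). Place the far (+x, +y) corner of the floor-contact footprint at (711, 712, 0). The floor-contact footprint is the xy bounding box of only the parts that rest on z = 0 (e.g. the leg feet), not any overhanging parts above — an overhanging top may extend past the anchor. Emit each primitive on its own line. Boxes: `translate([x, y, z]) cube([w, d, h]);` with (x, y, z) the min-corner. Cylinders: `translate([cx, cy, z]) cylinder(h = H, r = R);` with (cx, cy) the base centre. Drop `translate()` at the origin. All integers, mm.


translate([451, 452, 0]) cylinder(h = 2143, r = 260);


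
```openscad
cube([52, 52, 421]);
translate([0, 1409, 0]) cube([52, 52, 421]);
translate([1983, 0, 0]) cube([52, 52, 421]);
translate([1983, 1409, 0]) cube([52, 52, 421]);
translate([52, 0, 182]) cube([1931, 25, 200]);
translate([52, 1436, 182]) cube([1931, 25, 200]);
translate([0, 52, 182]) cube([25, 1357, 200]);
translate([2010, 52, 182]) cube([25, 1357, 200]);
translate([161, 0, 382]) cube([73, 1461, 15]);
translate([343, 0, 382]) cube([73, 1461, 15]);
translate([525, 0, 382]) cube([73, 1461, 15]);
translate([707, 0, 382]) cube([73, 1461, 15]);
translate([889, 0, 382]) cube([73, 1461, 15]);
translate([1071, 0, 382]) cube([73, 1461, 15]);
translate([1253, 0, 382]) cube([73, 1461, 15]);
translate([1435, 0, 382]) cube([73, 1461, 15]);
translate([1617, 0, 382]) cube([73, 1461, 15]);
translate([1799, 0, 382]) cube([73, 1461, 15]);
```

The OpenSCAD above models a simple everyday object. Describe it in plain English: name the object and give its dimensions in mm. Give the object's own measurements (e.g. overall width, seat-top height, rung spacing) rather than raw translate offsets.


A bed frame 2035 mm long (x) by 1461 mm wide (y). Four 52×52 mm corner posts, 421 mm tall, at the corners of the footprint. Four rails of 25 mm thickness and 200 mm height run between adjacent posts with their undersides at z = 182 mm, their outer faces flush with the outside of the frame (the two x-running rails run between the posts' inner faces; the two y-running rails run between the posts' inner faces). 10 slats, each 73 mm wide (x) and 15 mm thick, lie across the top of the two x-running rails, running the full 1461 mm width of the frame in y; along x they sit between the end posts with a 109 mm gap after the −x posts and between neighbouring slats, leaving 111 mm before the +x posts.


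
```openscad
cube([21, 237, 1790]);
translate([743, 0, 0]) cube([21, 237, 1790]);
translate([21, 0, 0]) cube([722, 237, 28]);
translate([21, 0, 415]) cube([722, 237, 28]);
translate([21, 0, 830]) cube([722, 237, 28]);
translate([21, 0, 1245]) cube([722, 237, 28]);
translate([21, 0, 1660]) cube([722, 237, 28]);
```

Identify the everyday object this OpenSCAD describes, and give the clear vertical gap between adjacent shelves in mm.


A bookshelf. The clear shelf gap is 387 mm.

Two tall side panels with 5 horizontal boards between them — a bookshelf. The first two shelf undersides are at z = 0 and z = 415; with shelf thickness 28, the clear gap is 415 − 0 − 28 = 387 mm.


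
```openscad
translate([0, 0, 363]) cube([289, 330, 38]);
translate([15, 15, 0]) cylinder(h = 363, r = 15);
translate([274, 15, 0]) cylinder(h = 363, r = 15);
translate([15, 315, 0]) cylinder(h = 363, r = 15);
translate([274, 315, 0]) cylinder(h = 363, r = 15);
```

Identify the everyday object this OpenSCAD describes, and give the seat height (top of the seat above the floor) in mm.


A stool. The seat height is 401 mm.

A 289×330×38 slab at z = 363 on four corner cylinders — a stool. The seat top is 363 + 38 = 401 mm.


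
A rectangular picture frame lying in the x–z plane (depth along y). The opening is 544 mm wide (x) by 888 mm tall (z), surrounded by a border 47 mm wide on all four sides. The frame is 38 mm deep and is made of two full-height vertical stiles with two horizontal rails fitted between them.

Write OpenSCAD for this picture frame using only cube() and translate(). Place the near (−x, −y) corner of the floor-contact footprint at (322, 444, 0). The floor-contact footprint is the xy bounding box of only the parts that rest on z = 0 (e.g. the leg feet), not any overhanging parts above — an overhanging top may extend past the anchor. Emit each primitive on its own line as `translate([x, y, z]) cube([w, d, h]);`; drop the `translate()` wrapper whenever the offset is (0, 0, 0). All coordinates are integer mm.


translate([322, 444, 0]) cube([47, 38, 982]);
translate([913, 444, 0]) cube([47, 38, 982]);
translate([369, 444, 0]) cube([544, 38, 47]);
translate([369, 444, 935]) cube([544, 38, 47]);


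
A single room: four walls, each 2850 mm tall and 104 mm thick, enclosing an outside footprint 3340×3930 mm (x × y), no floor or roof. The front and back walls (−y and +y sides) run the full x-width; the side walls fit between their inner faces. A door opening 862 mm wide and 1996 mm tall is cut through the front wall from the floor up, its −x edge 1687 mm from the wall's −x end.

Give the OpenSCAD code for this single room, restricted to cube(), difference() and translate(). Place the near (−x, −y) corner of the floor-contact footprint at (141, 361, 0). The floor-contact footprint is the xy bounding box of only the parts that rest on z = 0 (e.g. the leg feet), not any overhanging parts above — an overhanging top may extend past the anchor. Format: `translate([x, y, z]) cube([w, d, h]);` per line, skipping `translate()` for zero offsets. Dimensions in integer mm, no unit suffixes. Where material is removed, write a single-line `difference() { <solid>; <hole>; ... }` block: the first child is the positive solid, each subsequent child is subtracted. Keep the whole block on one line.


difference() { translate([141, 361, 0]) cube([3340, 104, 2850]); translate([1828, 361, 0]) cube([862, 104, 1996]); }
translate([141, 4187, 0]) cube([3340, 104, 2850]);
translate([141, 465, 0]) cube([104, 3722, 2850]);
translate([3377, 465, 0]) cube([104, 3722, 2850]);


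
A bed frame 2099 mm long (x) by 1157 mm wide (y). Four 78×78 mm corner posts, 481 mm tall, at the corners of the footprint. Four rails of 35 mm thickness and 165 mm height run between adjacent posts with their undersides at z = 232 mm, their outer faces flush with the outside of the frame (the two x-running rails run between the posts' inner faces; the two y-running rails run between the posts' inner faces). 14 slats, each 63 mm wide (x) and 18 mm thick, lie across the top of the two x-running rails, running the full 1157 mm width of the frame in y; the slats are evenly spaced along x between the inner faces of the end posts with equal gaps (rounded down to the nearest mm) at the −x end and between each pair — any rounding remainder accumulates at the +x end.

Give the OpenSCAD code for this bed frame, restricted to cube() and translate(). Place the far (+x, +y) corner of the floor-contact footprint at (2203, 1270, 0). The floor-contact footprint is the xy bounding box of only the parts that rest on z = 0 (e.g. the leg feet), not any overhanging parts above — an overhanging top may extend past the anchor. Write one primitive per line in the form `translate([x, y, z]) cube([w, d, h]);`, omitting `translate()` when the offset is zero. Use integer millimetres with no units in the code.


translate([104, 113, 0]) cube([78, 78, 481]);
translate([104, 1192, 0]) cube([78, 78, 481]);
translate([2125, 113, 0]) cube([78, 78, 481]);
translate([2125, 1192, 0]) cube([78, 78, 481]);
translate([182, 113, 232]) cube([1943, 35, 165]);
translate([182, 1235, 232]) cube([1943, 35, 165]);
translate([104, 191, 232]) cube([35, 1001, 165]);
translate([2168, 191, 232]) cube([35, 1001, 165]);
translate([252, 113, 397]) cube([63, 1157, 18]);
translate([385, 113, 397]) cube([63, 1157, 18]);
translate([518, 113, 397]) cube([63, 1157, 18]);
translate([651, 113, 397]) cube([63, 1157, 18]);
translate([784, 113, 397]) cube([63, 1157, 18]);
translate([917, 113, 397]) cube([63, 1157, 18]);
translate([1050, 113, 397]) cube([63, 1157, 18]);
translate([1183, 113, 397]) cube([63, 1157, 18]);
translate([1316, 113, 397]) cube([63, 1157, 18]);
translate([1449, 113, 397]) cube([63, 1157, 18]);
translate([1582, 113, 397]) cube([63, 1157, 18]);
translate([1715, 113, 397]) cube([63, 1157, 18]);
translate([1848, 113, 397]) cube([63, 1157, 18]);
translate([1981, 113, 397]) cube([63, 1157, 18]);


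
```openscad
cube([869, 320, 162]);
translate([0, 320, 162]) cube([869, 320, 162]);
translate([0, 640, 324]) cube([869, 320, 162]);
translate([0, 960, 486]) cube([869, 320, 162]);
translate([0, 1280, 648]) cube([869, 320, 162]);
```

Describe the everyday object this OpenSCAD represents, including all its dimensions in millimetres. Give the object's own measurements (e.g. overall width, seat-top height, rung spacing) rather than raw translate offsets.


A straight staircase of 5 solid steps. Each step is 869 mm wide (x), 320 mm deep (y, the going) and 162 mm tall (the rise). The first step rests on the floor; each subsequent step sits one going further in +y and one rise higher in +z, directly behind and above the previous step with no overlap.


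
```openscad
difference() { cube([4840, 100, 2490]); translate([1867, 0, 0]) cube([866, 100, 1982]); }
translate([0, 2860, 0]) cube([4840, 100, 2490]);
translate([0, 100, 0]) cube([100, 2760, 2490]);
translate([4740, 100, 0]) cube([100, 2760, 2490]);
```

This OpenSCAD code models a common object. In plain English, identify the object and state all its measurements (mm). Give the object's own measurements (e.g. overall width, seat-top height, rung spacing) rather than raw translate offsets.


A single room: four walls, each 2490 mm tall and 100 mm thick, enclosing an outside footprint 4840×2960 mm (x × y), no floor or roof. The front and back walls (−y and +y sides) run the full x-width; the side walls fit between their inner faces. A door opening 866 mm wide and 1982 mm tall is cut through the front wall from the floor up, its −x edge 1867 mm from the wall's −x end.


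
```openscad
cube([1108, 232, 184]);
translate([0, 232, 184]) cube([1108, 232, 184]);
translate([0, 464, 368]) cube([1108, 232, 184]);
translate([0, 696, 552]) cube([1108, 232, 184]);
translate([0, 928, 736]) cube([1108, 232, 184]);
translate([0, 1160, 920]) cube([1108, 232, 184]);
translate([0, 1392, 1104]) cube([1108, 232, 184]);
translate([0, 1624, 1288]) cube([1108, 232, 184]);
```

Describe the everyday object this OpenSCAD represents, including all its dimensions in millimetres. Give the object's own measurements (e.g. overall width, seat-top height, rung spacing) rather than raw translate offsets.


A straight staircase of 8 solid steps. Each step is 1108 mm wide (x), 232 mm deep (y, the going) and 184 mm tall (the rise). The first step rests on the floor; each subsequent step sits one going further in +y and one rise higher in +z, directly behind and above the previous step with no overlap.


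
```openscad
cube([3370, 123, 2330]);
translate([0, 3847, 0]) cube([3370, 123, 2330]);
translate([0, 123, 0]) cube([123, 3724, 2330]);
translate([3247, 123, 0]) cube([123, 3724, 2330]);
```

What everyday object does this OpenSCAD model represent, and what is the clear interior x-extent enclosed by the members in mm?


A house (or room) frame. The interior width is 3124 mm.

Four 2330 mm walls enclosing a rectangle with no floor or roof — a room or house frame. Outside width is 3370 mm and wall thickness is 123 mm, so the interior width is 3370 − 2 × 123 = 3124 mm.


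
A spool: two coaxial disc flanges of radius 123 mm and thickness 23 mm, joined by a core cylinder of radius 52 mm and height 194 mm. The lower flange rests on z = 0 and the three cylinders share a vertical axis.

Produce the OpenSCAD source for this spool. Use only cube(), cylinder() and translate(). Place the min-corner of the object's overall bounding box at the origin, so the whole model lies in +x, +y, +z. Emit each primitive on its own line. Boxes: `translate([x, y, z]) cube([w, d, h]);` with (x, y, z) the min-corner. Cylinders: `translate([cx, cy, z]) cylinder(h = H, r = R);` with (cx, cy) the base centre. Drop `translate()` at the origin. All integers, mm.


translate([123, 123, 0]) cylinder(h = 23, r = 123);
translate([123, 123, 23]) cylinder(h = 194, r = 52);
translate([123, 123, 217]) cylinder(h = 23, r = 123);


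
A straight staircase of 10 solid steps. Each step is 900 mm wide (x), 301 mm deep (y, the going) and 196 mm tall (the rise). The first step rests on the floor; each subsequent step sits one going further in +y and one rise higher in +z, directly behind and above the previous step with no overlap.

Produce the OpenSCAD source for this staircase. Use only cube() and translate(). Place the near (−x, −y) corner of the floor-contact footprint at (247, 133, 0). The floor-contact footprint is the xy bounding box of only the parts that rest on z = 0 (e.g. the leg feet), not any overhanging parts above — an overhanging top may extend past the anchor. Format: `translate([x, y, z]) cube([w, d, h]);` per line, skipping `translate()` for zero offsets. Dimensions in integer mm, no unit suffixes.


translate([247, 133, 0]) cube([900, 301, 196]);
translate([247, 434, 196]) cube([900, 301, 196]);
translate([247, 735, 392]) cube([900, 301, 196]);
translate([247, 1036, 588]) cube([900, 301, 196]);
translate([247, 1337, 784]) cube([900, 301, 196]);
translate([247, 1638, 980]) cube([900, 301, 196]);
translate([247, 1939, 1176]) cube([900, 301, 196]);
translate([247, 2240, 1372]) cube([900, 301, 196]);
translate([247, 2541, 1568]) cube([900, 301, 196]);
translate([247, 2842, 1764]) cube([900, 301, 196]);


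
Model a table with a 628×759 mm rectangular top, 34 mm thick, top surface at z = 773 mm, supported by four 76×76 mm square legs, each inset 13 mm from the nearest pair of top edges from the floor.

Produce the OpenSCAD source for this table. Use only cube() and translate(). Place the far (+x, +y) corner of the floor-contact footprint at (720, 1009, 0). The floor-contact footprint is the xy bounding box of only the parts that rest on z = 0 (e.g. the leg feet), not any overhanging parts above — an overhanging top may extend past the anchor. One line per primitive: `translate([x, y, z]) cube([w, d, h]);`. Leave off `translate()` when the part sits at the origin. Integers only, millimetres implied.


// leg_h = 773 - 34 = 739
translate([105, 263, 739]) cube([628, 759, 34]);
translate([118, 276, 0]) cube([76, 76, 739]);
translate([644, 276, 0]) cube([76, 76, 739]);
translate([118, 933, 0]) cube([76, 76, 739]);
translate([644, 933, 0]) cube([76, 76, 739]);


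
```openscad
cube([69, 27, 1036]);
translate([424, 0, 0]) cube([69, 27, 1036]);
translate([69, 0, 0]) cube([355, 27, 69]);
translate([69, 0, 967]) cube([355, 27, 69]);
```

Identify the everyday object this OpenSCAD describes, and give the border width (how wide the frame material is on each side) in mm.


A picture frame. The border width is 69 mm.

Four thin pieces enclosing a rectangular opening — a picture frame. The two full-height stiles are 1036 mm tall; the top rail sits at z = 967 and is 69 mm tall, so the border above the opening is 1036 − 967 = 69 mm, matching the stile x-width.


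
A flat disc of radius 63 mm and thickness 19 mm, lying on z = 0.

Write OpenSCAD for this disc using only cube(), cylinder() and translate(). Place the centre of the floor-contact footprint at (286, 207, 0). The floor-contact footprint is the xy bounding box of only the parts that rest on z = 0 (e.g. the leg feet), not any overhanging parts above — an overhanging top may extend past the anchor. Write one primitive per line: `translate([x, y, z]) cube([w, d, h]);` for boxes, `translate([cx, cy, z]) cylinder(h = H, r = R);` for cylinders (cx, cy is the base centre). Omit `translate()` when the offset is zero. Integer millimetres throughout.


translate([286, 207, 0]) cylinder(h = 19, r = 63);


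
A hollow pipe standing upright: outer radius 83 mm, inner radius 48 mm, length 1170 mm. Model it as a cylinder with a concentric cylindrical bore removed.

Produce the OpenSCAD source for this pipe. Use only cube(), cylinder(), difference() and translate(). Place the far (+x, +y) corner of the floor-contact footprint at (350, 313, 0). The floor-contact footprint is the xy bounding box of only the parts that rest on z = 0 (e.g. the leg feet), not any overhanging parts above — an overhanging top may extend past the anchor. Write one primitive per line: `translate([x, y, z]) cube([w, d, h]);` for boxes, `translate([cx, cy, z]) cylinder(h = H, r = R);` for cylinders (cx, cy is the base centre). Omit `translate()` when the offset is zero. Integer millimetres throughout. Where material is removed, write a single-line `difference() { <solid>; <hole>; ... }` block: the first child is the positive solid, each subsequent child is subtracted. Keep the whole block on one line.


difference() { translate([267, 230, 0]) cylinder(h = 1170, r = 83); translate([267, 230, 0]) cylinder(h = 1170, r = 48); }


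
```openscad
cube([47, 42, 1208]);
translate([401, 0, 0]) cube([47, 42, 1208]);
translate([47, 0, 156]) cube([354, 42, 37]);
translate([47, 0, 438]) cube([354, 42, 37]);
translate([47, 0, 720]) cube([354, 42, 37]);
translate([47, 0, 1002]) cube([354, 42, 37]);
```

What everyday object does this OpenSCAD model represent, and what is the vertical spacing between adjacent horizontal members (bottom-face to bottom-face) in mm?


A ladder. The rung spacing is 282 mm.

Two tall 47×42 posts with 4 short bars between them — a ladder. Adjacent rungs sit at z = 156 and z = 438, so the spacing is 438 − 156 = 282 mm.


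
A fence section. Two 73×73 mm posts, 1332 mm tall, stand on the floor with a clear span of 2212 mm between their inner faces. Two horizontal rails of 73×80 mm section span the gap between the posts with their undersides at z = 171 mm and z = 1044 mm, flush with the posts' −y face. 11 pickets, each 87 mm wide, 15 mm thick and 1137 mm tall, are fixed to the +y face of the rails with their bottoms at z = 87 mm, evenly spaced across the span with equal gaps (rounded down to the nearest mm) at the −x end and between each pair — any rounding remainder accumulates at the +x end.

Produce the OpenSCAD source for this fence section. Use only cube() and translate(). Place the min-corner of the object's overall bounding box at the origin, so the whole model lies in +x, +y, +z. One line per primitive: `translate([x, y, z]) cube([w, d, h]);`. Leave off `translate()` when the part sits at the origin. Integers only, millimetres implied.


cube([73, 73, 1332]);
translate([2285, 0, 0]) cube([73, 73, 1332]);
translate([73, 0, 171]) cube([2212, 73, 80]);
translate([73, 0, 1044]) cube([2212, 73, 80]);
translate([177, 73, 87]) cube([87, 15, 1137]);
translate([368, 73, 87]) cube([87, 15, 1137]);
translate([559, 73, 87]) cube([87, 15, 1137]);
translate([750, 73, 87]) cube([87, 15, 1137]);
translate([941, 73, 87]) cube([87, 15, 1137]);
translate([1132, 73, 87]) cube([87, 15, 1137]);
translate([1323, 73, 87]) cube([87, 15, 1137]);
translate([1514, 73, 87]) cube([87, 15, 1137]);
translate([1705, 73, 87]) cube([87, 15, 1137]);
translate([1896, 73, 87]) cube([87, 15, 1137]);
translate([2087, 73, 87]) cube([87, 15, 1137]);


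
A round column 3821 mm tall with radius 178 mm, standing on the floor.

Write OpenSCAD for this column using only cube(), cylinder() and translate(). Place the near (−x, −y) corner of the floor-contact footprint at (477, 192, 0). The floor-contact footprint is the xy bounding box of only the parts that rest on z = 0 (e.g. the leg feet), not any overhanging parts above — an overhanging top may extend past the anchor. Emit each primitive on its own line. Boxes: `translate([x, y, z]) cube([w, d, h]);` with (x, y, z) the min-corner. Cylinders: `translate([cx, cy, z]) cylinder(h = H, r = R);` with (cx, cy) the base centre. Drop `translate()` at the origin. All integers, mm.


translate([655, 370, 0]) cylinder(h = 3821, r = 178);


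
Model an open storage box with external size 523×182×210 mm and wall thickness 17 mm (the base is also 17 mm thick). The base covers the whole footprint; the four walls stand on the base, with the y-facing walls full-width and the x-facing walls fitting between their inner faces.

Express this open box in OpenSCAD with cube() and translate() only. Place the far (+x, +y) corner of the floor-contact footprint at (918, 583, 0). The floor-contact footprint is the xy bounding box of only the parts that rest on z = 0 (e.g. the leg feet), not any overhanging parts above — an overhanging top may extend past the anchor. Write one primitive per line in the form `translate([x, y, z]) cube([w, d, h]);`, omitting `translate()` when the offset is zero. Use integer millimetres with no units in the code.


translate([395, 401, 0]) cube([523, 182, 17]);
translate([395, 401, 17]) cube([523, 17, 193]);
translate([395, 566, 17]) cube([523, 17, 193]);
translate([395, 418, 17]) cube([17, 148, 193]);
translate([901, 418, 17]) cube([17, 148, 193]);


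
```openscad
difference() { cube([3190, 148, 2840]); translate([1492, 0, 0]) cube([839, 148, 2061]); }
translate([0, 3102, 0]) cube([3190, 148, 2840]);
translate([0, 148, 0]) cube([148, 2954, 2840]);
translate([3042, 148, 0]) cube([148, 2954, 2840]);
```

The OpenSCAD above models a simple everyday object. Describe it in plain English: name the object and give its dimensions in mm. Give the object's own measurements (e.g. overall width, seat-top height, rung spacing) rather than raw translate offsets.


A single room: four walls, each 2840 mm tall and 148 mm thick, enclosing an outside footprint 3190×3250 mm (x × y), no floor or roof. The front and back walls (−y and +y sides) run the full x-width; the side walls fit between their inner faces. A door opening 839 mm wide and 2061 mm tall is cut through the front wall from the floor up, its −x edge 1492 mm from the wall's −x end.


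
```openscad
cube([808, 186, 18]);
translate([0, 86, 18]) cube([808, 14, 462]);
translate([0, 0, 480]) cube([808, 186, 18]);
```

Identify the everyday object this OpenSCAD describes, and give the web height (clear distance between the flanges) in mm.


An I-beam. The web height is 462 mm.

Two wide flanges with a thin centred web — an I-beam. Overall 498 mm minus two 18 mm flanges gives a web of 498 − 2·18 = 462 mm.


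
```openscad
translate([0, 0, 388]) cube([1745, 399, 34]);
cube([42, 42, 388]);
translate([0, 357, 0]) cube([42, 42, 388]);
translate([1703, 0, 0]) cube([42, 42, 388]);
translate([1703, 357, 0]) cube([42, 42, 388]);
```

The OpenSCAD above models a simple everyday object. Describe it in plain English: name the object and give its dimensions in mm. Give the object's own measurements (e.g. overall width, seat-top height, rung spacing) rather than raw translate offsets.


A long wooden bench with a 1745 mm (x) × 399 mm (y) seat, 34 mm thick, its top surface 422 mm above the floor. Four 42 mm square legs at the seat corners, flush with the edges, run from z = 0 to the seat underside.


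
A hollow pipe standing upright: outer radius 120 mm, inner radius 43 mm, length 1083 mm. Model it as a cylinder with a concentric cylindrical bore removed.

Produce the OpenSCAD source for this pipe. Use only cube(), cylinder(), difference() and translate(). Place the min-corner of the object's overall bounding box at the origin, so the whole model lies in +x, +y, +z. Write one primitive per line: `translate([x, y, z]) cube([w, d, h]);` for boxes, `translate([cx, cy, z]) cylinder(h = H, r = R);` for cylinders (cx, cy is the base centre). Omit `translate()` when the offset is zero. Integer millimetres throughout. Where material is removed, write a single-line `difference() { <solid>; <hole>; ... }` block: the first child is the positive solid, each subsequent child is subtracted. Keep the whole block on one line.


difference() { translate([120, 120, 0]) cylinder(h = 1083, r = 120); translate([120, 120, 0]) cylinder(h = 1083, r = 43); }


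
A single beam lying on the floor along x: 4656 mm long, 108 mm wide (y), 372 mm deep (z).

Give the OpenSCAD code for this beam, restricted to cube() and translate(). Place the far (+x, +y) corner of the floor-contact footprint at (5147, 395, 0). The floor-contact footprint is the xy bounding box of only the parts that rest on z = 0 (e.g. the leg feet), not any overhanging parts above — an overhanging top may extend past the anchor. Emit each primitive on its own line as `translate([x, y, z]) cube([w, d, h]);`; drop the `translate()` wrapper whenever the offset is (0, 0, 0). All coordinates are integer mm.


translate([491, 287, 0]) cube([4656, 108, 372]);


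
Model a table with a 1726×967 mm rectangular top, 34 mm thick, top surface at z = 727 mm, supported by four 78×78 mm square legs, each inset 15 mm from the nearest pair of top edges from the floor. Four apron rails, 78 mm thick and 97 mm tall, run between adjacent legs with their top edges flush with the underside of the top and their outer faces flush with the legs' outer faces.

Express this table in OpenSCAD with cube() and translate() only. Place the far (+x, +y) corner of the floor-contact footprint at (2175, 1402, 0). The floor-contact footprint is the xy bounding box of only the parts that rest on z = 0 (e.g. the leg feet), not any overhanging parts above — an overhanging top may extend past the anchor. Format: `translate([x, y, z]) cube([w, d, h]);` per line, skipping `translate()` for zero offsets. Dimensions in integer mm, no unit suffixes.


translate([464, 450, 693]) cube([1726, 967, 34]);
translate([479, 465, 0]) cube([78, 78, 693]);
translate([2097, 465, 0]) cube([78, 78, 693]);
translate([479, 1324, 0]) cube([78, 78, 693]);
translate([2097, 1324, 0]) cube([78, 78, 693]);
translate([557, 465, 596]) cube([1540, 78, 97]);
translate([557, 1324, 596]) cube([1540, 78, 97]);
translate([479, 543, 596]) cube([78, 781, 97]);
translate([2097, 543, 596]) cube([78, 781, 97]);


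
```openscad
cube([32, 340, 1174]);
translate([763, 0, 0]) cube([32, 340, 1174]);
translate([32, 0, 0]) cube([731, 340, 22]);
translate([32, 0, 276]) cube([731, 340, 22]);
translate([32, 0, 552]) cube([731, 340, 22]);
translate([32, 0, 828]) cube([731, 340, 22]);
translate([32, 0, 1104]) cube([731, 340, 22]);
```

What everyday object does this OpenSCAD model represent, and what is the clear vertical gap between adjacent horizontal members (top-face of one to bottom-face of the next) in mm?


A bookshelf. The clear shelf gap is 254 mm.

Two tall side panels with 5 horizontal boards between them — a bookshelf. The first two shelf undersides are at z = 0 and z = 276; with shelf thickness 22, the clear gap is 276 − 0 − 22 = 254 mm.


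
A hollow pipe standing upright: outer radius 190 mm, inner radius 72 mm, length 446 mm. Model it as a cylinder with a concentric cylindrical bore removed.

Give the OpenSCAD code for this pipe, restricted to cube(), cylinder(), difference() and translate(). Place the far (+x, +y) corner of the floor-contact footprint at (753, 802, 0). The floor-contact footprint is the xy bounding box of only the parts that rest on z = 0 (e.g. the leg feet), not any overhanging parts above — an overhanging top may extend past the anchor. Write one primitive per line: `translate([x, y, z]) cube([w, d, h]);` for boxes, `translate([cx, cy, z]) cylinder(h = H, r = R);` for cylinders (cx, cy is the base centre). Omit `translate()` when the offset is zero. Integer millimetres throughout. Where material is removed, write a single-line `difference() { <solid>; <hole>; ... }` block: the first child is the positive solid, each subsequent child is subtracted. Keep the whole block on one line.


difference() { translate([563, 612, 0]) cylinder(h = 446, r = 190); translate([563, 612, 0]) cylinder(h = 446, r = 72); }


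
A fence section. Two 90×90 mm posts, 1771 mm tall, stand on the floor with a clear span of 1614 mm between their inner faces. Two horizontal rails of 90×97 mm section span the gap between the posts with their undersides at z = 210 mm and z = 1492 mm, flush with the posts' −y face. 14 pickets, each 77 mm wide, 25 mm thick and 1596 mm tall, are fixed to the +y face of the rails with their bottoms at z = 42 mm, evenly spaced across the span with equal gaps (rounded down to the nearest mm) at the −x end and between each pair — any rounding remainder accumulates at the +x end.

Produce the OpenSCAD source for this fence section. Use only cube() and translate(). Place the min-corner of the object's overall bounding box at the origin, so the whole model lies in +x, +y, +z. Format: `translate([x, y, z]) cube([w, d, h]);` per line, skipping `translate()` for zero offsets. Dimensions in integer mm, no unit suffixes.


cube([90, 90, 1771]);
translate([1704, 0, 0]) cube([90, 90, 1771]);
translate([90, 0, 210]) cube([1614, 90, 97]);
translate([90, 0, 1492]) cube([1614, 90, 97]);
translate([125, 90, 42]) cube([77, 25, 1596]);
translate([237, 90, 42]) cube([77, 25, 1596]);
translate([349, 90, 42]) cube([77, 25, 1596]);
translate([461, 90, 42]) cube([77, 25, 1596]);
translate([573, 90, 42]) cube([77, 25, 1596]);
translate([685, 90, 42]) cube([77, 25, 1596]);
translate([797, 90, 42]) cube([77, 25, 1596]);
translate([909, 90, 42]) cube([77, 25, 1596]);
translate([1021, 90, 42]) cube([77, 25, 1596]);
translate([1133, 90, 42]) cube([77, 25, 1596]);
translate([1245, 90, 42]) cube([77, 25, 1596]);
translate([1357, 90, 42]) cube([77, 25, 1596]);
translate([1469, 90, 42]) cube([77, 25, 1596]);
translate([1581, 90, 42]) cube([77, 25, 1596]);


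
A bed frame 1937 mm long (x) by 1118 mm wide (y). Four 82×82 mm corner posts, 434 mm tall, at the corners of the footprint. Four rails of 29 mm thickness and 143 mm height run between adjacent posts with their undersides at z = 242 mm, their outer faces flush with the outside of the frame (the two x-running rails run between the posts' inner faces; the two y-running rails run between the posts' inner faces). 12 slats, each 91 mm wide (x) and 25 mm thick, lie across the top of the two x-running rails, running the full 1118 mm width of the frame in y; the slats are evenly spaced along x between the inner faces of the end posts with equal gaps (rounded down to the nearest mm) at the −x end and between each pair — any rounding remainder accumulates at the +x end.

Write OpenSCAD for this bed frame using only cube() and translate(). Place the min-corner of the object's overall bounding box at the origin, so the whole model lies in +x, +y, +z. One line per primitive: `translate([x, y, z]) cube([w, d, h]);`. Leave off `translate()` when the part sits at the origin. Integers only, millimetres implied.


cube([82, 82, 434]);
translate([0, 1036, 0]) cube([82, 82, 434]);
translate([1855, 0, 0]) cube([82, 82, 434]);
translate([1855, 1036, 0]) cube([82, 82, 434]);
translate([82, 0, 242]) cube([1773, 29, 143]);
translate([82, 1089, 242]) cube([1773, 29, 143]);
translate([0, 82, 242]) cube([29, 954, 143]);
translate([1908, 82, 242]) cube([29, 954, 143]);
translate([134, 0, 385]) cube([91, 1118, 25]);
translate([277, 0, 385]) cube([91, 1118, 25]);
translate([420, 0, 385]) cube([91, 1118, 25]);
translate([563, 0, 385]) cube([91, 1118, 25]);
translate([706, 0, 385]) cube([91, 1118, 25]);
translate([849, 0, 385]) cube([91, 1118, 25]);
translate([992, 0, 385]) cube([91, 1118, 25]);
translate([1135, 0, 385]) cube([91, 1118, 25]);
translate([1278, 0, 385]) cube([91, 1118, 25]);
translate([1421, 0, 385]) cube([91, 1118, 25]);
translate([1564, 0, 385]) cube([91, 1118, 25]);
translate([1707, 0, 385]) cube([91, 1118, 25]);


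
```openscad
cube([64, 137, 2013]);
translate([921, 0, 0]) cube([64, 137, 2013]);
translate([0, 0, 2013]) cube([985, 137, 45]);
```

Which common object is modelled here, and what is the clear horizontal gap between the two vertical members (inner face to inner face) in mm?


A door frame. The clear opening width is 857 mm.

Two 2013 mm tall posts with a header on top — a door frame. The left jamb is 64 mm wide at x = 0; the right jamb starts at x = 921. The clear opening is 921 − 64 = 857 mm.


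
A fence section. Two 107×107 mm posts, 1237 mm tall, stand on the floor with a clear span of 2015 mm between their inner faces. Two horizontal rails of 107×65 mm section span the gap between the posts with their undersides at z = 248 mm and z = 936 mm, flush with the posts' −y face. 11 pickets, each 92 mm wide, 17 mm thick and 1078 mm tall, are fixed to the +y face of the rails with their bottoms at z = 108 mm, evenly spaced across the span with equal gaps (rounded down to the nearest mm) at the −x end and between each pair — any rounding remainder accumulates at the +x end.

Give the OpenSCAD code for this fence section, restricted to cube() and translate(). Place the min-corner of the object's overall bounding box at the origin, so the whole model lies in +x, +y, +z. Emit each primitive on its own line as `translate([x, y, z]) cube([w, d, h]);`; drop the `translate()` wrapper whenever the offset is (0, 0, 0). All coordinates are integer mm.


cube([107, 107, 1237]);
translate([2122, 0, 0]) cube([107, 107, 1237]);
translate([107, 0, 248]) cube([2015, 107, 65]);
translate([107, 0, 936]) cube([2015, 107, 65]);
translate([190, 107, 108]) cube([92, 17, 1078]);
translate([365, 107, 108]) cube([92, 17, 1078]);
translate([540, 107, 108]) cube([92, 17, 1078]);
translate([715, 107, 108]) cube([92, 17, 1078]);
translate([890, 107, 108]) cube([92, 17, 1078]);
translate([1065, 107, 108]) cube([92, 17, 1078]);
translate([1240, 107, 108]) cube([92, 17, 1078]);
translate([1415, 107, 108]) cube([92, 17, 1078]);
translate([1590, 107, 108]) cube([92, 17, 1078]);
translate([1765, 107, 108]) cube([92, 17, 1078]);
translate([1940, 107, 108]) cube([92, 17, 1078]);


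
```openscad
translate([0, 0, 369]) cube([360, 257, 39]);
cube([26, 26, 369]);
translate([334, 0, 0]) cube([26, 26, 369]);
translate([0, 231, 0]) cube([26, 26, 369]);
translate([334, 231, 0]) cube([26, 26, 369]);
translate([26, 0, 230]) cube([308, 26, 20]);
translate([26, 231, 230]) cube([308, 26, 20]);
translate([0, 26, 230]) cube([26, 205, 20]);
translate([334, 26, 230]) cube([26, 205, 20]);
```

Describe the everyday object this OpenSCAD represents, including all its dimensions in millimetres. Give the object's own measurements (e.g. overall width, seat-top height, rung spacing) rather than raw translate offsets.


A simple wooden stool: a rectangular seat 360 mm (x) by 257 mm (y), 39 mm thick, top face at z = 408 mm, on four square legs, each 26×26 mm in cross-section. The legs rest on z = 0, each flush with a corner of the seat. Four stretchers, 26 mm wide and 20 mm tall, connect adjacent legs with their undersides at z = 230 mm, each running between the inner faces of the legs it joins and aligned with the legs' outer faces on the other axis.
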